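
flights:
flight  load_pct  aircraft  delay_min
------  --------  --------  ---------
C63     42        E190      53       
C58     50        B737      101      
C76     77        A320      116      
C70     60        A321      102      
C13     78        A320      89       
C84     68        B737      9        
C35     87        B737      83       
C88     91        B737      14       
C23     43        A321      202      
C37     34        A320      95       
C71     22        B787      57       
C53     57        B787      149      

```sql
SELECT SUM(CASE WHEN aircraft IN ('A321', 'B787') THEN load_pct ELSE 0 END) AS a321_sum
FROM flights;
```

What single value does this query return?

182

flight=C63: ✗
flight=C58: ✗
flight=C76: ✗
flight=C70: ✓ → 60
flight=C13: ✗
flight=C84: ✗
flight=C35: ✗
flight=C88: ✗
flight=C23: ✓ → 43
flight=C37: ✗
flight=C71: ✓ → 22
flight=C53: ✓ → 57
a321_sum = 60 + 43 + 22 + 57 = 182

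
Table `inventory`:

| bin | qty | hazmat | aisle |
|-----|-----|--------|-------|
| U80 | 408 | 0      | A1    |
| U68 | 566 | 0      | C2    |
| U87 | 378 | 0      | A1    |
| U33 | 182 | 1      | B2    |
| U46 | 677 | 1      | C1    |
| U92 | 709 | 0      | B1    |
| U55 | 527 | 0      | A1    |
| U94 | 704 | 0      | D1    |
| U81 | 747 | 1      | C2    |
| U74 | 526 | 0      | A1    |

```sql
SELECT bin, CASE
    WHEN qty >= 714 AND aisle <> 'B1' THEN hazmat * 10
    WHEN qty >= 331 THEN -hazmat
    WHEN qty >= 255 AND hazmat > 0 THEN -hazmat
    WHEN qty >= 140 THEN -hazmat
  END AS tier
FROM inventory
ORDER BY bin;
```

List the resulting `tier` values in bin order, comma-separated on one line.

-1, -1, 0, 0, 0, 0, 10, 0, 0, 0

bin=U33: qty >= 140 → -1
bin=U46: qty >= 331 → -1
bin=U55: qty >= 331 → 0
bin=U68: qty >= 331 → 0
bin=U74: qty >= 331 → 0
bin=U80: qty >= 331 → 0
bin=U81: qty >= 714 AND aisle <> 'B1' → 10
bin=U87: qty >= 331 → 0
bin=U92: qty >= 331 → 0
bin=U94: qty >= 331 → 0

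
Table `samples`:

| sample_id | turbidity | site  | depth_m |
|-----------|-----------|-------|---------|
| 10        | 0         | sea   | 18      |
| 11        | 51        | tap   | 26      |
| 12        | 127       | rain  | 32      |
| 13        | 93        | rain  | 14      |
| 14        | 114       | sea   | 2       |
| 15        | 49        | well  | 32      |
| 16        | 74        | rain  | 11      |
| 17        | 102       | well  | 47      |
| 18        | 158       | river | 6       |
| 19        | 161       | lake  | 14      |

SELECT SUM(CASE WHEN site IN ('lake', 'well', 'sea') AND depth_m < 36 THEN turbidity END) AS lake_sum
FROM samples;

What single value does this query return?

324

sample_id=10: ✓ → 0
sample_id=11: ✗
sample_id=12: ✗
sample_id=13: ✗
sample_id=14: ✓ → 114
sample_id=15: ✓ → 49
sample_id=16: ✗
sample_id=17: ✗
sample_id=18: ✗
sample_id=19: ✓ → 161
lake_sum = 114 + 49 + 161 = 324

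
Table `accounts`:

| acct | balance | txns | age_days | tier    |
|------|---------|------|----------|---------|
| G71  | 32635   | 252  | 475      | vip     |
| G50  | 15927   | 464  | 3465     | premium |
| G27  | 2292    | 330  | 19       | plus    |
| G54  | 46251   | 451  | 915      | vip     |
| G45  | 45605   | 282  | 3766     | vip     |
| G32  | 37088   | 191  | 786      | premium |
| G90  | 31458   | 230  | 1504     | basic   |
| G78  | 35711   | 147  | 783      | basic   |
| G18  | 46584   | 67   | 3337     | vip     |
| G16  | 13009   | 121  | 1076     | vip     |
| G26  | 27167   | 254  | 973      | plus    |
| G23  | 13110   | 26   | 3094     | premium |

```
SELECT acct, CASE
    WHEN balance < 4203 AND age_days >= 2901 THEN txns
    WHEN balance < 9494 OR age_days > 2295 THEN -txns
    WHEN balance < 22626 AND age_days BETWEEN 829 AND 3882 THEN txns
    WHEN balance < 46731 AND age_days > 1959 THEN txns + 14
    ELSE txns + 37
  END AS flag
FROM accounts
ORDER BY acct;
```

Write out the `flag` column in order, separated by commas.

121, -67, -26, 291, -330, 228, -282, -464, 488, 289, 184, 267

acct=G16: balance < 22626 AND age_days BETWEEN 829 AND 3882 → 121
acct=G18: balance < 9494 OR age_days > 2295 → -67
acct=G23: balance < 9494 OR age_days > 2295 → -26
acct=G26: ELSE → 291
acct=G27: balance < 9494 OR age_days > 2295 → -330
acct=G32: ELSE → 228
acct=G45: balance < 9494 OR age_days > 2295 → -282
acct=G50: balance < 9494 OR age_days > 2295 → -464
acct=G54: ELSE → 488
acct=G71: ELSE → 289
acct=G78: ELSE → 184
acct=G90: ELSE → 267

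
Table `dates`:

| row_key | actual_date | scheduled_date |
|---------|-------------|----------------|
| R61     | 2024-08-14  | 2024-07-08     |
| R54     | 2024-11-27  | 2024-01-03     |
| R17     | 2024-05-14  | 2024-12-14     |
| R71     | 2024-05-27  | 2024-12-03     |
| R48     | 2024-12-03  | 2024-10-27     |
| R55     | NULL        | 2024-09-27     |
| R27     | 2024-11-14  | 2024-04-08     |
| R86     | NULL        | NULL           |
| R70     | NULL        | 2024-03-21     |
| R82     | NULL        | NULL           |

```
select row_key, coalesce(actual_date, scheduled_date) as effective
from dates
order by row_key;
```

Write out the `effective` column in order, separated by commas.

2024-05-14, 2024-11-14, 2024-12-03, 2024-11-27, 2024-09-27, 2024-08-14, 2024-03-21, 2024-05-27, NULL, NULL

row_key=R17: actual_date=2024-05-14 → 2024-05-14
row_key=R27: actual_date=2024-11-14 → 2024-11-14
row_key=R48: actual_date=2024-12-03 → 2024-12-03
row_key=R54: actual_date=2024-11-27 → 2024-11-27
row_key=R55: actual_date=NULL, scheduled_date=2024-09-27 → 2024-09-27
row_key=R61: actual_date=2024-08-14 → 2024-08-14
row_key=R70: actual_date=NULL, scheduled_date=2024-03-21 → 2024-03-21
row_key=R71: actual_date=2024-05-27 → 2024-05-27
row_key=R82: actual_date=NULL, scheduled_date=NULL (all NULL) → NULL
row_key=R86: actual_date=NULL, scheduled_date=NULL (all NULL) → NULL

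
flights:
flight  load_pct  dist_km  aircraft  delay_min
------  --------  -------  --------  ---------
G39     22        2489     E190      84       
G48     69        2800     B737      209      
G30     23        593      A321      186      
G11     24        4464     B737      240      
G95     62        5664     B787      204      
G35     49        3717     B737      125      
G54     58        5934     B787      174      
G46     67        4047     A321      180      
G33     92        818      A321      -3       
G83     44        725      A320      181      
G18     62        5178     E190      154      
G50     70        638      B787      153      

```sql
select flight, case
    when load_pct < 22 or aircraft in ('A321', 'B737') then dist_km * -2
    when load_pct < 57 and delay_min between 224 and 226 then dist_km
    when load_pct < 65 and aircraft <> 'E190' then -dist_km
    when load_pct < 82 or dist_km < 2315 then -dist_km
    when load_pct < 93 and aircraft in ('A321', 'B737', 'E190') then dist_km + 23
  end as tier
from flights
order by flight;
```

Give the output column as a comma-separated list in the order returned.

flight=G11: load_pct < 22 or aircraft in ('A321', 'B737') → -8928
flight=G18: load_pct < 82 or dist_km < 2315 → -5178
flight=G30: load_pct < 22 or aircraft in ('A321', 'B737') → -1186
flight=G33: load_pct < 22 or aircraft in ('A321', 'B737') → -1636
flight=G35: load_pct < 22 or aircraft in ('A321', 'B737') → -7434
flight=G39: load_pct < 82 or dist_km < 2315 → -2489
flight=G46: load_pct < 22 or aircraft in ('A321', 'B737') → -8094
flight=G48: load_pct < 22 or aircraft in ('A321', 'B737') → -5600
flight=G50: load_pct < 82 or dist_km < 2315 → -638
flight=G54: load_pct < 65 and aircraft <> 'E190' → -5934
flight=G83: load_pct < 65 and aircraft <> 'E190' → -725
flight=G95: load_pct < 65 and aircraft <> 'E190' → -5664

-8928, -5178, -1186, -1636, -7434, -2489, -8094, -5600, -638, -5934, -725, -5664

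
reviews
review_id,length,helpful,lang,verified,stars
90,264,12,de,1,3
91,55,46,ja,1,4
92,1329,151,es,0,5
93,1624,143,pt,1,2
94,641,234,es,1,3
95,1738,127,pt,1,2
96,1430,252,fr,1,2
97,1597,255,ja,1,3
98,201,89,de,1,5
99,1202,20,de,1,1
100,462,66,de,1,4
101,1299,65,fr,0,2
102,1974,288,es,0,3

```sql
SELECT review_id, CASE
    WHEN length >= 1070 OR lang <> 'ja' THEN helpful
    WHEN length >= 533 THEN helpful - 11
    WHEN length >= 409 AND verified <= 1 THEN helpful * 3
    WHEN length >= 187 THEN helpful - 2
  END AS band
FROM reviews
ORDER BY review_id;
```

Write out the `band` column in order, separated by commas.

review_id=90: length >= 1070 OR lang <> 'ja' → 12
review_id=91: (no match → NULL) → NULL
review_id=92: length >= 1070 OR lang <> 'ja' → 151
review_id=93: length >= 1070 OR lang <> 'ja' → 143
review_id=94: length >= 1070 OR lang <> 'ja' → 234
review_id=95: length >= 1070 OR lang <> 'ja' → 127
review_id=96: length >= 1070 OR lang <> 'ja' → 252
review_id=97: length >= 1070 OR lang <> 'ja' → 255
review_id=98: length >= 1070 OR lang <> 'ja' → 89
review_id=99: length >= 1070 OR lang <> 'ja' → 20
review_id=100: length >= 1070 OR lang <> 'ja' → 66
review_id=101: length >= 1070 OR lang <> 'ja' → 65
review_id=102: length >= 1070 OR lang <> 'ja' → 288

12, NULL, 151, 143, 234, 127, 252, 255, 89, 20, 66, 65, 288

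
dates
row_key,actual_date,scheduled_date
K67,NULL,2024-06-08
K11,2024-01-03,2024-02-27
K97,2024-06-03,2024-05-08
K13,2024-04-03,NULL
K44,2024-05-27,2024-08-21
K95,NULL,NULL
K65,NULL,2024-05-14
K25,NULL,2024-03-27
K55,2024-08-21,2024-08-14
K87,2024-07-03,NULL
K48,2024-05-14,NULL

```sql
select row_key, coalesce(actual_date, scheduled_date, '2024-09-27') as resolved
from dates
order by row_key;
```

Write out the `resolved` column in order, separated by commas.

row_key=K11: actual_date=2024-01-03 → 2024-01-03
row_key=K13: actual_date=2024-04-03 → 2024-04-03
row_key=K25: actual_date=NULL, scheduled_date=2024-03-27 → 2024-03-27
row_key=K44: actual_date=2024-05-27 → 2024-05-27
row_key=K48: actual_date=2024-05-14 → 2024-05-14
row_key=K55: actual_date=2024-08-21 → 2024-08-21
row_key=K65: actual_date=NULL, scheduled_date=2024-05-14 → 2024-05-14
row_key=K67: actual_date=NULL, scheduled_date=2024-06-08 → 2024-06-08
row_key=K87: actual_date=2024-07-03 → 2024-07-03
row_key=K95: actual_date=NULL, scheduled_date=NULL, → literal 2024-09-27 → 2024-09-27
row_key=K97: actual_date=2024-06-03 → 2024-06-03

2024-01-03, 2024-04-03, 2024-03-27, 2024-05-27, 2024-05-14, 2024-08-21, 2024-05-14, 2024-06-08, 2024-07-03, 2024-09-27, 2024-06-03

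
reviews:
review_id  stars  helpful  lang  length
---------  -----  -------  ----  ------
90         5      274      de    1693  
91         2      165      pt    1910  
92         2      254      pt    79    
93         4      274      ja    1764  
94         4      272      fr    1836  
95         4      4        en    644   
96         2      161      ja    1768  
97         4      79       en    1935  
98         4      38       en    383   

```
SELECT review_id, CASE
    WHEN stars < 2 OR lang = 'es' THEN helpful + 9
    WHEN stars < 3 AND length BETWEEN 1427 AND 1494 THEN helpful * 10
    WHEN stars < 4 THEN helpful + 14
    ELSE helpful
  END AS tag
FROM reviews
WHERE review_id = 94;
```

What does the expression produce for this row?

272

review_id = 94: stars=4, helpful=272, lang=fr, length=1836.
stars < 2 OR lang = 'es' → false
stars < 3 AND length BETWEEN 1427 AND 1494 → false
stars < 4 → false
No prior WHEN matched → ELSE → 272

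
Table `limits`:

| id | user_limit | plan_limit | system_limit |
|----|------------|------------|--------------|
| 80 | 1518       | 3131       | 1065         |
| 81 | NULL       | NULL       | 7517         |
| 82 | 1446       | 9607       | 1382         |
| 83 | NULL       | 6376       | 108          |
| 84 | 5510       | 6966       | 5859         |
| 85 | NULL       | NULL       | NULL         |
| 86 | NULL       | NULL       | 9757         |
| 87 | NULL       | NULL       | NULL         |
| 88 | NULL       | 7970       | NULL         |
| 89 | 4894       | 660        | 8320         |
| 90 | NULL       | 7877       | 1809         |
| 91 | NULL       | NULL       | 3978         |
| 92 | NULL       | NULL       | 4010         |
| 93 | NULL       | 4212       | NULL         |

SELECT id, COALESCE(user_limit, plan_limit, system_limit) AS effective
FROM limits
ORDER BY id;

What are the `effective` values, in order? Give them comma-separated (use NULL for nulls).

id=80: user_limit=1518 → 1518
id=81: user_limit=NULL, plan_limit=NULL, system_limit=7517 → 7517
id=82: user_limit=1446 → 1446
id=83: user_limit=NULL, plan_limit=6376 → 6376
id=84: user_limit=5510 → 5510
id=85: user_limit=NULL, plan_limit=NULL, system_limit=NULL (all NULL) → NULL
id=86: user_limit=NULL, plan_limit=NULL, system_limit=9757 → 9757
id=87: user_limit=NULL, plan_limit=NULL, system_limit=NULL (all NULL) → NULL
id=88: user_limit=NULL, plan_limit=7970 → 7970
id=89: user_limit=4894 → 4894
id=90: user_limit=NULL, plan_limit=7877 → 7877
id=91: user_limit=NULL, plan_limit=NULL, system_limit=3978 → 3978
id=92: user_limit=NULL, plan_limit=NULL, system_limit=4010 → 4010
id=93: user_limit=NULL, plan_limit=4212 → 4212

1518, 7517, 1446, 6376, 5510, NULL, 9757, NULL, 7970, 4894, 7877, 3978, 4010, 4212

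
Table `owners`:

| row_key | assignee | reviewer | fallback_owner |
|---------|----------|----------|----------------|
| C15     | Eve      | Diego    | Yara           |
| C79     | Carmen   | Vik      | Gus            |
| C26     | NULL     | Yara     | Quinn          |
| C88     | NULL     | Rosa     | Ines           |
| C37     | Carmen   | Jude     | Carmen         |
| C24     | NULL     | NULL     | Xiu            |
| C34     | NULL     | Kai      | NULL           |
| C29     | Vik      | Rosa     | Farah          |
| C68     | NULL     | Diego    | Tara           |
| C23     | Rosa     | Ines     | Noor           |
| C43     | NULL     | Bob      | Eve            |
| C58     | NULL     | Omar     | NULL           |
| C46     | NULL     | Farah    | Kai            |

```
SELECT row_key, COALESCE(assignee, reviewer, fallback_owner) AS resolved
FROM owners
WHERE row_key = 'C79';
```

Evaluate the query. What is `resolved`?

Carmen

row_key = C79: assignee=Carmen, reviewer=Vik, fallback_owner=Gus.
assignee=Carmen → Carmen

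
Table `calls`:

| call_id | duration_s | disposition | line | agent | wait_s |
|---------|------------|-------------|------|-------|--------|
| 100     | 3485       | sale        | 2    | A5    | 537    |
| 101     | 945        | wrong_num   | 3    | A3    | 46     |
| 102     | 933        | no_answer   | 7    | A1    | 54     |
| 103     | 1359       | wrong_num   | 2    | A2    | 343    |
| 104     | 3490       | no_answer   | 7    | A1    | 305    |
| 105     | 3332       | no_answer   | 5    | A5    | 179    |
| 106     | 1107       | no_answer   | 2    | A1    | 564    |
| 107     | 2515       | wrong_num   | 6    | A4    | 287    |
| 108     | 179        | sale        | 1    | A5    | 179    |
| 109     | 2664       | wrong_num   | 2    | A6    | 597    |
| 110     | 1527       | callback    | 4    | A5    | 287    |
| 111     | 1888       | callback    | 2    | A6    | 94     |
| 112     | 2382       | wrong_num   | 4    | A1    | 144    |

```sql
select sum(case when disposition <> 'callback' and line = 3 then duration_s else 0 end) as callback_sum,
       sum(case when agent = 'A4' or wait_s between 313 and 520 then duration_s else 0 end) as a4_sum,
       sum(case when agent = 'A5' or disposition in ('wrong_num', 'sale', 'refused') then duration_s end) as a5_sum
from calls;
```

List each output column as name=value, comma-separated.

callback_sum=945, a4_sum=3874, a5_sum=18388

[callback_sum: disposition <> 'callback' and line = 3]
call_id=100: ✗
call_id=101: ✓ → 945
call_id=102: ✗
call_id=103: ✗
call_id=104: ✗
call_id=105: ✗
call_id=106: ✗
call_id=107: ✗
call_id=108: ✗
call_id=109: ✗
call_id=110: ✗
call_id=111: ✗
call_id=112: ✗
callback_sum = 945
—
[a4_sum: agent = 'A4' or wait_s between 313 and 520]
call_id=100: ✗
call_id=101: ✗
call_id=102: ✗
call_id=103: ✓ → 1359
call_id=104: ✗
call_id=105: ✗
call_id=106: ✗
call_id=107: ✓ → 2515
call_id=108: ✗
call_id=109: ✗
call_id=110: ✗
call_id=111: ✗
call_id=112: ✗
a4_sum = 1359 + 2515 = 3874
—
[a5_sum: agent = 'A5' or disposition in ('wrong_num', 'sale', 'refused')]
call_id=100: ✓ → 3485
call_id=101: ✓ → 945
call_id=102: ✗
call_id=103: ✓ → 1359
call_id=104: ✗
call_id=105: ✓ → 3332
call_id=106: ✗
call_id=107: ✓ → 2515
call_id=108: ✓ → 179
call_id=109: ✓ → 2664
call_id=110: ✓ → 1527
call_id=111: ✗
call_id=112: ✓ → 2382
a5_sum = 3485 + 945 + 1359 + 3332 + 2515 + 179 + 2664 + 1527 + 2382 = 18388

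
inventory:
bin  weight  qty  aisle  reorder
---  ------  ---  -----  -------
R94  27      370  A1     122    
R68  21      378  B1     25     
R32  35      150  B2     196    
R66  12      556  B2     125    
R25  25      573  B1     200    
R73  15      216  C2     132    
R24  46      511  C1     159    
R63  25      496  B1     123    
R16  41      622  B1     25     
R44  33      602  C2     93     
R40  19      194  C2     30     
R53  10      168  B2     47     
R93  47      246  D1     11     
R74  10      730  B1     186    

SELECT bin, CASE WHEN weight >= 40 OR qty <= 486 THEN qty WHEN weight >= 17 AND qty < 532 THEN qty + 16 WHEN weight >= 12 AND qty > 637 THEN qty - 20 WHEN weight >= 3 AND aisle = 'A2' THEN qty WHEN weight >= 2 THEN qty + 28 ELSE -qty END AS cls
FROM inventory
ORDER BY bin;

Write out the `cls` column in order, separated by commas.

622, 511, 601, 150, 194, 630, 168, 512, 584, 378, 216, 758, 246, 370

bin=R16: weight >= 40 OR qty <= 486 → 622
bin=R24: weight >= 40 OR qty <= 486 → 511
bin=R25: weight >= 2 → 601
bin=R32: weight >= 40 OR qty <= 486 → 150
bin=R40: weight >= 40 OR qty <= 486 → 194
bin=R44: weight >= 2 → 630
bin=R53: weight >= 40 OR qty <= 486 → 168
bin=R63: weight >= 17 AND qty < 532 → 512
bin=R66: weight >= 2 → 584
bin=R68: weight >= 40 OR qty <= 486 → 378
bin=R73: weight >= 40 OR qty <= 486 → 216
bin=R74: weight >= 2 → 758
bin=R93: weight >= 40 OR qty <= 486 → 246
bin=R94: weight >= 40 OR qty <= 486 → 370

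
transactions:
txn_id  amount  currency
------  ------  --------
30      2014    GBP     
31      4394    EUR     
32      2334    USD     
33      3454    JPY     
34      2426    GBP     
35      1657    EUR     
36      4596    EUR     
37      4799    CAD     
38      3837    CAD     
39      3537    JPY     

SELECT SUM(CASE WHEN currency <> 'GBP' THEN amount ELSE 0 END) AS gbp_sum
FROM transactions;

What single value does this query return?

txn_id=30: ✗
txn_id=31: ✓ → 4394
txn_id=32: ✓ → 2334
txn_id=33: ✓ → 3454
txn_id=34: ✗
txn_id=35: ✓ → 1657
txn_id=36: ✓ → 4596
txn_id=37: ✓ → 4799
txn_id=38: ✓ → 3837
txn_id=39: ✓ → 3537
gbp_sum = 4394 + 2334 + 3454 + 1657 + 4596 + 4799 + 3837 + 3537 = 28608

28608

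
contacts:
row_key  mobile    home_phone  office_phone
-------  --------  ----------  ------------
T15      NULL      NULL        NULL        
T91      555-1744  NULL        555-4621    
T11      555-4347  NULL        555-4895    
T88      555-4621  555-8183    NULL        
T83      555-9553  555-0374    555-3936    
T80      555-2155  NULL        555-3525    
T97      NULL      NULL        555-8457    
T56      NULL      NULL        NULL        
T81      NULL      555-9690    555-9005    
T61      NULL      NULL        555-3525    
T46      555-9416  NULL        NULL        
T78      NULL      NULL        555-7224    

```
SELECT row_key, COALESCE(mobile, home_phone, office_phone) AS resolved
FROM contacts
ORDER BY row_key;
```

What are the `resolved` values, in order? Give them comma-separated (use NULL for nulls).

row_key=T11: mobile=555-4347 → 555-4347
row_key=T15: mobile=NULL, home_phone=NULL, office_phone=NULL (all NULL) → NULL
row_key=T46: mobile=555-9416 → 555-9416
row_key=T56: mobile=NULL, home_phone=NULL, office_phone=NULL (all NULL) → NULL
row_key=T61: mobile=NULL, home_phone=NULL, office_phone=555-3525 → 555-3525
row_key=T78: mobile=NULL, home_phone=NULL, office_phone=555-7224 → 555-7224
row_key=T80: mobile=555-2155 → 555-2155
row_key=T81: mobile=NULL, home_phone=555-9690 → 555-9690
row_key=T83: mobile=555-9553 → 555-9553
row_key=T88: mobile=555-4621 → 555-4621
row_key=T91: mobile=555-1744 → 555-1744
row_key=T97: mobile=NULL, home_phone=NULL, office_phone=555-8457 → 555-8457

555-4347, NULL, 555-9416, NULL, 555-3525, 555-7224, 555-2155, 555-9690, 555-9553, 555-4621, 555-1744, 555-8457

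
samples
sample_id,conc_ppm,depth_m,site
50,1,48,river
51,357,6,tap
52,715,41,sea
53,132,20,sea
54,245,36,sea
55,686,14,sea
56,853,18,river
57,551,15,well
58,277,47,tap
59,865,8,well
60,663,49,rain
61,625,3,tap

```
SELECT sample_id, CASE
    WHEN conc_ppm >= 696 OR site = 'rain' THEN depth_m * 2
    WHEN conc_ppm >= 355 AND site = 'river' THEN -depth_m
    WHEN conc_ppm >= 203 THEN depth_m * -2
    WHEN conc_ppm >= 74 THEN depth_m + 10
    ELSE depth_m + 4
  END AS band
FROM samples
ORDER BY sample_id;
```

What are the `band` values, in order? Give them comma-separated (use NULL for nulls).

sample_id=50: ELSE → 52
sample_id=51: conc_ppm >= 203 → -12
sample_id=52: conc_ppm >= 696 OR site = 'rain' → 82
sample_id=53: conc_ppm >= 74 → 30
sample_id=54: conc_ppm >= 203 → -72
sample_id=55: conc_ppm >= 203 → -28
sample_id=56: conc_ppm >= 696 OR site = 'rain' → 36
sample_id=57: conc_ppm >= 203 → -30
sample_id=58: conc_ppm >= 203 → -94
sample_id=59: conc_ppm >= 696 OR site = 'rain' → 16
sample_id=60: conc_ppm >= 696 OR site = 'rain' → 98
sample_id=61: conc_ppm >= 203 → -6

52, -12, 82, 30, -72, -28, 36, -30, -94, 16, 98, -6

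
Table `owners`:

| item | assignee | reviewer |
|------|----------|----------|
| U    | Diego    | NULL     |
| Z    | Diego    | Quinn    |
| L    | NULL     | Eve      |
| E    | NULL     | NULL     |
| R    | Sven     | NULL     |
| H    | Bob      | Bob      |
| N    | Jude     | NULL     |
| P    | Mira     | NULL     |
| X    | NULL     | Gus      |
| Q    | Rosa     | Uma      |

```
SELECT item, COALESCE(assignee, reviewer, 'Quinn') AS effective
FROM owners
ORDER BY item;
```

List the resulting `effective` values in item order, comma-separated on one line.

item=E: assignee=NULL, reviewer=NULL, → literal Quinn → Quinn
item=H: assignee=Bob → Bob
item=L: assignee=NULL, reviewer=Eve → Eve
item=N: assignee=Jude → Jude
item=P: assignee=Mira → Mira
item=Q: assignee=Rosa → Rosa
item=R: assignee=Sven → Sven
item=U: assignee=Diego → Diego
item=X: assignee=NULL, reviewer=Gus → Gus
item=Z: assignee=Diego → Diego

Quinn, Bob, Eve, Jude, Mira, Rosa, Sven, Diego, Gus, Diego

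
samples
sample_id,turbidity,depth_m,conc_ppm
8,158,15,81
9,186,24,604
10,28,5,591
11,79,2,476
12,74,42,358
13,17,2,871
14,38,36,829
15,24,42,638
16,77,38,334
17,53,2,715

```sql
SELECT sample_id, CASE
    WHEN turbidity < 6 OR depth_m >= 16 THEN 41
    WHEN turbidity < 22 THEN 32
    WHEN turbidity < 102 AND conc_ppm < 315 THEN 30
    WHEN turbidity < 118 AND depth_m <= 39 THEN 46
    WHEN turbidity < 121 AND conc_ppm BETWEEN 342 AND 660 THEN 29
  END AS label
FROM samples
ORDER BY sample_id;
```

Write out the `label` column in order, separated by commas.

sample_id=8: (no match → NULL) → NULL
sample_id=9: turbidity < 6 OR depth_m >= 16 → 41
sample_id=10: turbidity < 118 AND depth_m <= 39 → 46
sample_id=11: turbidity < 118 AND depth_m <= 39 → 46
sample_id=12: turbidity < 6 OR depth_m >= 16 → 41
sample_id=13: turbidity < 22 → 32
sample_id=14: turbidity < 6 OR depth_m >= 16 → 41
sample_id=15: turbidity < 6 OR depth_m >= 16 → 41
sample_id=16: turbidity < 6 OR depth_m >= 16 → 41
sample_id=17: turbidity < 118 AND depth_m <= 39 → 46

NULL, 41, 46, 46, 41, 32, 41, 41, 41, 46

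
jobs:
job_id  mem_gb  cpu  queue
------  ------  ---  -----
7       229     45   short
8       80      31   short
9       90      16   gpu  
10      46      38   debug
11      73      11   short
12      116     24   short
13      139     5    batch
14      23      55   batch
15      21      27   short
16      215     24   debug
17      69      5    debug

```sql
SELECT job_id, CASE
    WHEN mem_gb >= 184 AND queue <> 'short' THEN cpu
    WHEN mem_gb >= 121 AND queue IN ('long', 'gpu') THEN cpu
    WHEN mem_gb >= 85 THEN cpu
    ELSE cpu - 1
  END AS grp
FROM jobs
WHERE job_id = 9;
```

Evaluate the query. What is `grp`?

job_id = 9: mem_gb=90, cpu=16, queue=gpu.
mem_gb >= 184 AND queue <> 'short' → false
mem_gb >= 121 AND queue IN ('long', 'gpu') → false
mem_gb >= 85 → true → 16

16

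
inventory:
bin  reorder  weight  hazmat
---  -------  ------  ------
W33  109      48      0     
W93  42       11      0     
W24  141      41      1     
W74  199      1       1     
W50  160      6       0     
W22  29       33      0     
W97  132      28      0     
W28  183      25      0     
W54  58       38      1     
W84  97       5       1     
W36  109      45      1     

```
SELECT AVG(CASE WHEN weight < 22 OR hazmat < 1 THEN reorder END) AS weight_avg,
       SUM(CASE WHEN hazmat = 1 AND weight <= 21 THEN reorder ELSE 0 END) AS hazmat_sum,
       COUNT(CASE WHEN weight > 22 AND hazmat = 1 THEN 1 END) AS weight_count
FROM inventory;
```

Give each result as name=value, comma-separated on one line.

weight_avg=118.875, hazmat_sum=296, weight_count=3

[weight_avg: weight < 22 OR hazmat < 1]
bin=W33: ✓ → 109
bin=W93: ✓ → 42
bin=W24: ✗
bin=W74: ✓ → 199
bin=W50: ✓ → 160
bin=W22: ✓ → 29
bin=W97: ✓ → 132
bin=W28: ✓ → 183
bin=W54: ✗
bin=W84: ✓ → 97
bin=W36: ✗
weight_avg = (109 + 42 + 199 + 160 + 29 + 132 + 183 + 97) / 8 = 118.875
—
[hazmat_sum: hazmat = 1 AND weight <= 21]
bin=W33: ✗
bin=W93: ✗
bin=W24: ✗
bin=W74: ✓ → 199
bin=W50: ✗
bin=W22: ✗
bin=W97: ✗
bin=W28: ✗
bin=W54: ✗
bin=W84: ✓ → 97
bin=W36: ✗
hazmat_sum = 199 + 97 = 296
—
[weight_count: weight > 22 AND hazmat = 1]
bin=W33: ✗
bin=W93: ✗
bin=W24: ✓ → 1
bin=W74: ✗
bin=W50: ✗
bin=W22: ✗
bin=W97: ✗
bin=W28: ✗
bin=W54: ✓ → 1
bin=W84: ✗
bin=W36: ✓ → 1
weight_count = COUNT(1, 1, 1) = 3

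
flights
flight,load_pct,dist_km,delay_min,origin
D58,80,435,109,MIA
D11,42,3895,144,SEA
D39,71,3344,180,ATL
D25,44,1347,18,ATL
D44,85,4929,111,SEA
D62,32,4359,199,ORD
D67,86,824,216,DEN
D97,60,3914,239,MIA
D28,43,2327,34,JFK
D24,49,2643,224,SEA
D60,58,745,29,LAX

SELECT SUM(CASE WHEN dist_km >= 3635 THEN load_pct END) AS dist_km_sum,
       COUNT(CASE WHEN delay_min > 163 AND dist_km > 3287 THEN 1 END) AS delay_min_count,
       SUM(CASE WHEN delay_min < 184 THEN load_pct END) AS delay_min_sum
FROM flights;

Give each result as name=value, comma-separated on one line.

[dist_km_sum: dist_km >= 3635]
flight=D58: ✗
flight=D11: ✓ → 42
flight=D39: ✗
flight=D25: ✗
flight=D44: ✓ → 85
flight=D62: ✓ → 32
flight=D67: ✗
flight=D97: ✓ → 60
flight=D28: ✗
flight=D24: ✗
flight=D60: ✗
dist_km_sum = 42 + 85 + 32 + 60 = 219
—
[delay_min_count: delay_min > 163 AND dist_km > 3287]
flight=D58: ✗
flight=D11: ✗
flight=D39: ✓ → 1
flight=D25: ✗
flight=D44: ✗
flight=D62: ✓ → 1
flight=D67: ✗
flight=D97: ✓ → 1
flight=D28: ✗
flight=D24: ✗
flight=D60: ✗
delay_min_count = COUNT(1, 1, 1) = 3
—
[delay_min_sum: delay_min < 184]
flight=D58: ✓ → 80
flight=D11: ✓ → 42
flight=D39: ✓ → 71
flight=D25: ✓ → 44
flight=D44: ✓ → 85
flight=D62: ✗
flight=D67: ✗
flight=D97: ✗
flight=D28: ✓ → 43
flight=D24: ✗
flight=D60: ✓ → 58
delay_min_sum = 80 + 42 + 71 + 44 + 85 + 43 + 58 = 423

dist_km_sum=219, delay_min_count=3, delay_min_sum=423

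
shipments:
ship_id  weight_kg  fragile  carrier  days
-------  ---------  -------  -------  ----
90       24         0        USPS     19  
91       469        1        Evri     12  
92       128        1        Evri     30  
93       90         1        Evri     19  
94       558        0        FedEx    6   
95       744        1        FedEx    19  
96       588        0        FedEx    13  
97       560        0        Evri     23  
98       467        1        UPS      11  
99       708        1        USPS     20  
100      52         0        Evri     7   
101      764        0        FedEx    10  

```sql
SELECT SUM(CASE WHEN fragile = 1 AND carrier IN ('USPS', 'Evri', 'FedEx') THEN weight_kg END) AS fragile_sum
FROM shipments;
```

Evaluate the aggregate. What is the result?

ship_id=90: ✗
ship_id=91: ✓ → 469
ship_id=92: ✓ → 128
ship_id=93: ✓ → 90
ship_id=94: ✗
ship_id=95: ✓ → 744
ship_id=96: ✗
ship_id=97: ✗
ship_id=98: ✗
ship_id=99: ✓ → 708
ship_id=100: ✗
ship_id=101: ✗
fragile_sum = 469 + 128 + 90 + 744 + 708 = 2139

2139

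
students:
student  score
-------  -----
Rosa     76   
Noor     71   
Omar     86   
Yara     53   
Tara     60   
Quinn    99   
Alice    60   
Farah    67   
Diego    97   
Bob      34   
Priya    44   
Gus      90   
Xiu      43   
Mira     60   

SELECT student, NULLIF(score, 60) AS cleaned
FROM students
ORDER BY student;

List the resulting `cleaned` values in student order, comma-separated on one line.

student=Alice: score=60 vs 60: equal → NULL
student=Bob: score=34 vs 60: differ → 34
student=Diego: score=97 vs 60: differ → 97
student=Farah: score=67 vs 60: differ → 67
student=Gus: score=90 vs 60: differ → 90
student=Mira: score=60 vs 60: equal → NULL
student=Noor: score=71 vs 60: differ → 71
student=Omar: score=86 vs 60: differ → 86
student=Priya: score=44 vs 60: differ → 44
student=Quinn: score=99 vs 60: differ → 99
student=Rosa: score=76 vs 60: differ → 76
student=Tara: score=60 vs 60: equal → NULL
student=Xiu: score=43 vs 60: differ → 43
student=Yara: score=53 vs 60: differ → 53

NULL, 34, 97, 67, 90, NULL, 71, 86, 44, 99, 76, NULL, 43, 53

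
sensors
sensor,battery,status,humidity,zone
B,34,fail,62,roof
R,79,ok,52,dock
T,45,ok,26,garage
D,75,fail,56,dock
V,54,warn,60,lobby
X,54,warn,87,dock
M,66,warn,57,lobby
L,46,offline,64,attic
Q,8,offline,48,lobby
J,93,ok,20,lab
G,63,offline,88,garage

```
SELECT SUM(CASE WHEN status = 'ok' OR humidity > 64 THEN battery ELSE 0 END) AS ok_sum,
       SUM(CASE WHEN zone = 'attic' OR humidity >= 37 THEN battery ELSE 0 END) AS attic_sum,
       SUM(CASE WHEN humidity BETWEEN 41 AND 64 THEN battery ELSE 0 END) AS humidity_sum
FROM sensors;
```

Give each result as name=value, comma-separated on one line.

ok_sum=334, attic_sum=479, humidity_sum=362

[ok_sum: status = 'ok' OR humidity > 64]
sensor=B: ✗
sensor=R: ✓ → 79
sensor=T: ✓ → 45
sensor=D: ✗
sensor=V: ✗
sensor=X: ✓ → 54
sensor=M: ✗
sensor=L: ✗
sensor=Q: ✗
sensor=J: ✓ → 93
sensor=G: ✓ → 63
ok_sum = 79 + 45 + 54 + 93 + 63 = 334
—
[attic_sum: zone = 'attic' OR humidity >= 37]
sensor=B: ✓ → 34
sensor=R: ✓ → 79
sensor=T: ✗
sensor=D: ✓ → 75
sensor=V: ✓ → 54
sensor=X: ✓ → 54
sensor=M: ✓ → 66
sensor=L: ✓ → 46
sensor=Q: ✓ → 8
sensor=J: ✗
sensor=G: ✓ → 63
attic_sum = 34 + 79 + 75 + 54 + 54 + 66 + 46 + 8 + 63 = 479
—
[humidity_sum: humidity BETWEEN 41 AND 64]
sensor=B: ✓ → 34
sensor=R: ✓ → 79
sensor=T: ✗
sensor=D: ✓ → 75
sensor=V: ✓ → 54
sensor=X: ✗
sensor=M: ✓ → 66
sensor=L: ✓ → 46
sensor=Q: ✓ → 8
sensor=J: ✗
sensor=G: ✗
humidity_sum = 34 + 79 + 75 + 54 + 66 + 46 + 8 = 362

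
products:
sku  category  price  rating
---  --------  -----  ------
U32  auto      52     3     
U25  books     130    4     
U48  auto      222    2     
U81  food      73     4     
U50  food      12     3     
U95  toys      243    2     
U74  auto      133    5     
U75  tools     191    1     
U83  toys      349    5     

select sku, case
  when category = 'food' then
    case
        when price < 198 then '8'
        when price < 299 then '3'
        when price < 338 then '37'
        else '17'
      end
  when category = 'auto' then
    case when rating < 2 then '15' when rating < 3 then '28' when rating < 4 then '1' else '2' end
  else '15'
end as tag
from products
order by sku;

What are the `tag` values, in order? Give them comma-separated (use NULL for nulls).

15, 1, 28, 8, 2, 15, 8, 15, 15

sku=U25: category='books' → outer ELSE → 15
sku=U32: category='auto' → inner[rating < 4] → 1
sku=U48: category='auto' → inner[rating < 3] → 28
sku=U50: category='food' → inner[price < 198] → 8
sku=U74: category='auto' → inner[ELSE] → 2
sku=U75: category='tools' → outer ELSE → 15
sku=U81: category='food' → inner[price < 198] → 8
sku=U83: category='toys' → outer ELSE → 15
sku=U95: category='toys' → outer ELSE → 15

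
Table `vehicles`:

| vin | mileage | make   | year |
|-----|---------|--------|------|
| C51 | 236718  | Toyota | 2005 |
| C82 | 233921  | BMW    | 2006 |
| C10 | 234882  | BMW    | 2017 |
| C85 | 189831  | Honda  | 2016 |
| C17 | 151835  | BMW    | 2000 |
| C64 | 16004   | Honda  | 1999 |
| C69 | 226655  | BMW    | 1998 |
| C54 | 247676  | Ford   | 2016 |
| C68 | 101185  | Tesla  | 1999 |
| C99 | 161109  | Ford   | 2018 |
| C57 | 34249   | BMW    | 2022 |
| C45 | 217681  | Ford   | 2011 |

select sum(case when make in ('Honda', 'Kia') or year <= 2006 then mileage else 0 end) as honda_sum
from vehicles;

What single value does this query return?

vin=C51: ✓ → 236718
vin=C82: ✓ → 233921
vin=C10: ✗
vin=C85: ✓ → 189831
vin=C17: ✓ → 151835
vin=C64: ✓ → 16004
vin=C69: ✓ → 226655
vin=C54: ✗
vin=C68: ✓ → 101185
vin=C99: ✗
vin=C57: ✗
vin=C45: ✗
honda_sum = 236718 + 233921 + 189831 + 151835 + 16004 + 226655 + 101185 = 1156149

1156149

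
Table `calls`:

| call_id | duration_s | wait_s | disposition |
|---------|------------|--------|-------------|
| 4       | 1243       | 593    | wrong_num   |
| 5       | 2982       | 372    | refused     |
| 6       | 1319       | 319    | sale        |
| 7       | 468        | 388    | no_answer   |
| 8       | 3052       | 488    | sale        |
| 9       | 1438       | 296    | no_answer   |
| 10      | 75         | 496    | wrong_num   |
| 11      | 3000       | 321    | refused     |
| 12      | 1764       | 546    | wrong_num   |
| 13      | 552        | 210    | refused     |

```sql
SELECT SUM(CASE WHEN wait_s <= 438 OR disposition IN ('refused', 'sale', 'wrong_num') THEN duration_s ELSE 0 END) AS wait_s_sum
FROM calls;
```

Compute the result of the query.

15893

call_id=4: ✓ → 1243
call_id=5: ✓ → 2982
call_id=6: ✓ → 1319
call_id=7: ✓ → 468
call_id=8: ✓ → 3052
call_id=9: ✓ → 1438
call_id=10: ✓ → 75
call_id=11: ✓ → 3000
call_id=12: ✓ → 1764
call_id=13: ✓ → 552
wait_s_sum = 1243 + 2982 + 1319 + 468 + 3052 + 1438 + 75 + 3000 + 1764 + 552 = 15893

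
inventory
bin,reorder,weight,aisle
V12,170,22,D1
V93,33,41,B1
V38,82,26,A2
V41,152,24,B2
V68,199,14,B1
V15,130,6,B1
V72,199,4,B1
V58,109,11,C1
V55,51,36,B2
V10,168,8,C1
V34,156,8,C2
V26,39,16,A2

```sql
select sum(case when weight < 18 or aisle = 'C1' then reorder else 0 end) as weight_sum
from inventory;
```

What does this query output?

1000

bin=V12: ✗
bin=V93: ✗
bin=V38: ✗
bin=V41: ✗
bin=V68: ✓ → 199
bin=V15: ✓ → 130
bin=V72: ✓ → 199
bin=V58: ✓ → 109
bin=V55: ✗
bin=V10: ✓ → 168
bin=V34: ✓ → 156
bin=V26: ✓ → 39
weight_sum = 199 + 130 + 199 + 109 + 168 + 156 + 39 = 1000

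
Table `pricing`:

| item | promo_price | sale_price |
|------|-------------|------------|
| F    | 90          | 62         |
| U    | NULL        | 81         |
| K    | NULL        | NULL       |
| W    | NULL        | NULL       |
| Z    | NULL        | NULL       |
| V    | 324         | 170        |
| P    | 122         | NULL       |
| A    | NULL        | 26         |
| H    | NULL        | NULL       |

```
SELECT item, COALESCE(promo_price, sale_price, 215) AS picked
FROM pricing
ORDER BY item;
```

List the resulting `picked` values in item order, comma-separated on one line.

26, 90, 215, 215, 122, 81, 324, 215, 215

item=A: promo_price=NULL, sale_price=26 → 26
item=F: promo_price=90 → 90
item=H: promo_price=NULL, sale_price=NULL, → literal 215 → 215
item=K: promo_price=NULL, sale_price=NULL, → literal 215 → 215
item=P: promo_price=122 → 122
item=U: promo_price=NULL, sale_price=81 → 81
item=V: promo_price=324 → 324
item=W: promo_price=NULL, sale_price=NULL, → literal 215 → 215
item=Z: promo_price=NULL, sale_price=NULL, → literal 215 → 215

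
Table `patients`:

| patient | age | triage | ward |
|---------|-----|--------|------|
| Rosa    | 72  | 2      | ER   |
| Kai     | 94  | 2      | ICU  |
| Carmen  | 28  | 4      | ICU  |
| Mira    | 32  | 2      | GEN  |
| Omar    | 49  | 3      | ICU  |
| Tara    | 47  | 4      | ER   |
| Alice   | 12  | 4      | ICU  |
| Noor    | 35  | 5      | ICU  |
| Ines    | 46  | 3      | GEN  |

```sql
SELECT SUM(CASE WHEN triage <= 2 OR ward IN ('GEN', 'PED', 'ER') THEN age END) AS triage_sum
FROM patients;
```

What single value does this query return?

291

patient=Rosa: ✓ → 72
patient=Kai: ✓ → 94
patient=Carmen: ✗
patient=Mira: ✓ → 32
patient=Omar: ✗
patient=Tara: ✓ → 47
patient=Alice: ✗
patient=Noor: ✗
patient=Ines: ✓ → 46
triage_sum = 72 + 94 + 32 + 47 + 46 = 291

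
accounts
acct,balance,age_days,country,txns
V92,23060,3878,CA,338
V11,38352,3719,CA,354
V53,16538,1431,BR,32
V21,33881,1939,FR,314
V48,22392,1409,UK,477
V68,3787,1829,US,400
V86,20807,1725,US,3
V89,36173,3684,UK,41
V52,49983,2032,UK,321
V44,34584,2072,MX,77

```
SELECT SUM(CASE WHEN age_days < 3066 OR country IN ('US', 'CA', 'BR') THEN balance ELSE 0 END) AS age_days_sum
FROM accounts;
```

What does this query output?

243384

acct=V92: ✓ → 23060
acct=V11: ✓ → 38352
acct=V53: ✓ → 16538
acct=V21: ✓ → 33881
acct=V48: ✓ → 22392
acct=V68: ✓ → 3787
acct=V86: ✓ → 20807
acct=V89: ✗
acct=V52: ✓ → 49983
acct=V44: ✓ → 34584
age_days_sum = 23060 + 38352 + 16538 + 33881 + 22392 + 3787 + 20807 + 49983 + 34584 = 243384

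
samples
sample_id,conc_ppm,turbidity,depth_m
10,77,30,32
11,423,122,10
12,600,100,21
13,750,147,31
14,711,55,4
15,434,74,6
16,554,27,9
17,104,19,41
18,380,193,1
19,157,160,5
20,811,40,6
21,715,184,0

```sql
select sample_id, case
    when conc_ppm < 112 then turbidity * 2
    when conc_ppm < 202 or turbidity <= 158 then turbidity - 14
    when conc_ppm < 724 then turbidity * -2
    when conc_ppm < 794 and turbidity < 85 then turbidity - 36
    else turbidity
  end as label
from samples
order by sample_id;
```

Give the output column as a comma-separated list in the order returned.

60, 108, 86, 133, 41, 60, 13, 38, -386, 146, 26, -368

sample_id=10: conc_ppm < 112 → 60
sample_id=11: conc_ppm < 202 or turbidity <= 158 → 108
sample_id=12: conc_ppm < 202 or turbidity <= 158 → 86
sample_id=13: conc_ppm < 202 or turbidity <= 158 → 133
sample_id=14: conc_ppm < 202 or turbidity <= 158 → 41
sample_id=15: conc_ppm < 202 or turbidity <= 158 → 60
sample_id=16: conc_ppm < 202 or turbidity <= 158 → 13
sample_id=17: conc_ppm < 112 → 38
sample_id=18: conc_ppm < 724 → -386
sample_id=19: conc_ppm < 202 or turbidity <= 158 → 146
sample_id=20: conc_ppm < 202 or turbidity <= 158 → 26
sample_id=21: conc_ppm < 724 → -368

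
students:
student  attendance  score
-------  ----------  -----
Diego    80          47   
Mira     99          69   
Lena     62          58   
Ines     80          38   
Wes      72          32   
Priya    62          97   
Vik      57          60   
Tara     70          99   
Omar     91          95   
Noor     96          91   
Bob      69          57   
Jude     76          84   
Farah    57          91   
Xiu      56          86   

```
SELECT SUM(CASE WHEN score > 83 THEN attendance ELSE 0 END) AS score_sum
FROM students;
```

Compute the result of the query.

student=Diego: ✗
student=Mira: ✗
student=Lena: ✗
student=Ines: ✗
student=Wes: ✗
student=Priya: ✓ → 62
student=Vik: ✗
student=Tara: ✓ → 70
student=Omar: ✓ → 91
student=Noor: ✓ → 96
student=Bob: ✗
student=Jude: ✓ → 76
student=Farah: ✓ → 57
student=Xiu: ✓ → 56
score_sum = 62 + 70 + 91 + 96 + 76 + 57 + 56 = 508

508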